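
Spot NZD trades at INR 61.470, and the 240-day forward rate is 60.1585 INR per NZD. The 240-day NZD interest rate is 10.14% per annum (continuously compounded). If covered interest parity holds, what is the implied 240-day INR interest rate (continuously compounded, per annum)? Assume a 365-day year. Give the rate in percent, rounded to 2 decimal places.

6.86%

T = 240/365 years.
By CIP, F/S equals the INR-to-NZD growth ratio: 60.1585/61.47 = 0.9786644.
The NZD side grows by e^(0.1014×240/365) = 1.0689469.
That pins the INR growth at 1.0461403.
r = ln(1.0461403)/(240/365) = 0.068601 → 6.86%.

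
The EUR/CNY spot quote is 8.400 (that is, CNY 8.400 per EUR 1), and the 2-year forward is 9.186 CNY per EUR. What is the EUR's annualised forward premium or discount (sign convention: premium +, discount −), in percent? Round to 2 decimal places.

T = 2 years.
EUR trades forward at +9.35714% vs spot over the period.
Annualise by dividing by T: 0.0935714 / 2 = 0.046786 → 4.68%.

+4.68%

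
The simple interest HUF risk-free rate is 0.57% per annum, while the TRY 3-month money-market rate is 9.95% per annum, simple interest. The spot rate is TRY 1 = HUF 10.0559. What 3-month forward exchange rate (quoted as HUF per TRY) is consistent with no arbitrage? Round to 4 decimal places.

9.8258

T = 3/12 years.
Growth of 1 HUF over T: 1 + 0.0057×3/12 = 1.001425.
TRY accumulates by 1 + 0.0995×3/12 = 1.024875.
Forward (HUF per TRY) = 10.0559 × 1.001425 / 1.024875 = 9.825813.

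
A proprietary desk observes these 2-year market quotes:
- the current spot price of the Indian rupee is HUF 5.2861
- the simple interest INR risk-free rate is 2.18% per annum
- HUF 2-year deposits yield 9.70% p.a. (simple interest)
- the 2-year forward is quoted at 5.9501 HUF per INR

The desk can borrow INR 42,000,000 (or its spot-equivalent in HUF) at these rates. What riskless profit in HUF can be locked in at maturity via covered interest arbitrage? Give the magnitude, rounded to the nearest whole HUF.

HUF 4,287,320

T = 2 years.
Keep in INR, deliver into the forward: 42,000,000·1.043600·5.9501 = HUF 260,800,023.12.
Swap to HUF now, deposit: 42,000,000·5.2861·1.194000 = HUF 265,087,342.80.
The quoted forward undervalues INR, so borrow INR, convert to HUF at spot, deposit the HUF at 9.70%, and buy INR forward at 5.9501 to cover the loan.
The gap between the two covered legs is HUF 4,287,320.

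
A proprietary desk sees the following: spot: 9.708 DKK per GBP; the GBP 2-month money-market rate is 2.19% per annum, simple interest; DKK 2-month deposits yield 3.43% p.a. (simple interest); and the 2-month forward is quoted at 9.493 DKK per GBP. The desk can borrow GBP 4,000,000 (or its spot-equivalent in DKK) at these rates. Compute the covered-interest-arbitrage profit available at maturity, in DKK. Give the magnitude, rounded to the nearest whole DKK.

DKK 943,392

T = 2/12 years.
Route A — deposit GBP, sell forward: 4,000,000 × 1.003650 × 9.493 = DKK 38,110,597.80.
Route B — convert at spot, deposit DKK: 4,000,000 × 9.708 × 1.0057166667 = DKK 39,053,989.60.
The quoted forward undervalues GBP, so borrow GBP, convert to DKK at spot, deposit the DKK at 3.43%, and buy GBP forward at 9.493 to cover the loan.
The gap between the two covered legs is DKK 943,392.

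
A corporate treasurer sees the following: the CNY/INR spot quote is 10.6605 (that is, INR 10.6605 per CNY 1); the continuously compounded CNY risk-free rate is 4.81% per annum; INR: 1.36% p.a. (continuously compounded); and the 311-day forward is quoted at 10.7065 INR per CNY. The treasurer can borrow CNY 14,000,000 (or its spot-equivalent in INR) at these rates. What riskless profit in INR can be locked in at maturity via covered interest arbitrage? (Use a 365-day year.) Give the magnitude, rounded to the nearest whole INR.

INR 5,175,204

T = 311/365 years.
Route A — deposit CNY, sell forward: 14,000,000 × 1.04183526478 × 10.7065 = INR 156,161,729.67.
Route B — convert at spot, deposit INR: 14,000,000 × 10.6605 × 1.01165534553 = INR 150,986,525.35.
The quoted forward overvalues CNY, so borrow INR, buy CNY at spot, deposit the CNY at 4.81%, and sell the proceeds forward at 10.7065.
Arbitrage profit = |156,161,729.67 − 150,986,525.35| = INR 5,175,204.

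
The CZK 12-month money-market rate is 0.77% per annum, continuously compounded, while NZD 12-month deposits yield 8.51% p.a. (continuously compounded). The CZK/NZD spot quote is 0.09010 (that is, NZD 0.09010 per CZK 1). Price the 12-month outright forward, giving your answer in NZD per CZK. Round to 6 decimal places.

T = 1 year.
NZD accumulates by e^(0.0851×1) = 1.0888259.
Growth of 1 CZK over T: e^(0.0077×1) = 1.0077297.
CIP: F = S · (grow NZD)/(grow CZK) = 0.0901 × 1.0888259/1.0077297 = 0.09735072 NZD per CZK.

0.097351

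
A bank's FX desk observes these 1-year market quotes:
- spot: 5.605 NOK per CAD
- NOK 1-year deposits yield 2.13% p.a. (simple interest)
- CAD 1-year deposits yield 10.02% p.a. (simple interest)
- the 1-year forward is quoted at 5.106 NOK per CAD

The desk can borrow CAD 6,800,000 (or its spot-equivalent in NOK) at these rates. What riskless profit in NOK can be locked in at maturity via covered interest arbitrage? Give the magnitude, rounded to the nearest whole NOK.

T = 1 year.
Keep in CAD, deliver into the forward: 6,800,000·1.100200·5.106 = NOK 38,199,824.16.
Swap to NOK now, deposit: 6,800,000·5.605·1.021300 = NOK 38,925,828.20.
The quoted forward undervalues CAD, so borrow CAD, convert to NOK at spot, deposit the NOK at 2.13%, and buy CAD forward at 5.106 to cover the loan.
Profit = 38,925,828.20 − 38,199,824.16 = NOK 726,004.

NOK 726,004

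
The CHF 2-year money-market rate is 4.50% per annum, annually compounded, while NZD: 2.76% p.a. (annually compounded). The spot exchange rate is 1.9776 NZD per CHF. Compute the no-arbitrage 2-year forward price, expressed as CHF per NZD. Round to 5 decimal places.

T = 2 years.
NZD accumulates by (1 + 0.0276)^2 = 1.0559618.
CHF growth factor: (1 + 0.0450)^2 = 1.092025.
So F = 1.9776 × 1.0559618 / 1.092025 = 1.912291 (NZD/CHF).
Invert for CHF per NZD: 1 / 1.912291 = 0.52293.

0.52293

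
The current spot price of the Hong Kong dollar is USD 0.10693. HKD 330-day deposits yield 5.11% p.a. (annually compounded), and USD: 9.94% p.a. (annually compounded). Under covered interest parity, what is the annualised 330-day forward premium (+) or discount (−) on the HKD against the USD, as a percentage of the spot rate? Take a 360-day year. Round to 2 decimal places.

T = 330/360 years.
No-arbitrage forward: 0.10693 × 1.0907522 / 1.0467437 = 0.11142568 USD/HKD.
Annualised premium = (F − S)/S × (1/T) = (0.11142568 − 0.10693)/0.10693 ÷ (330/360) = 4.59%.

+4.59%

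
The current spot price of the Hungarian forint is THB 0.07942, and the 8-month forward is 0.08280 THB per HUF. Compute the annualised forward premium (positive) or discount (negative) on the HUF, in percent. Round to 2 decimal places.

+6.38%

T = 8/12 years.
HUF trades forward at +4.25585% vs spot over the period.
×(1/T) gives 6.38% p.a.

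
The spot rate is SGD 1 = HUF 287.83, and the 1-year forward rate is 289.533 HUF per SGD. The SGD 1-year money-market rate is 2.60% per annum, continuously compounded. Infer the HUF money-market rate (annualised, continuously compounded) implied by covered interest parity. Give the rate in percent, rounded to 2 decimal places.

T = 1 year.
CIP gives F = S · g_HUF/g_SGD, so g_HUF/g_SGD = 289.533/287.83 = 1.0059167.
The SGD side grows by e^(0.0260×1) = 1.0263409.
Hence g_HUF = 1.0324135.
Take logs: ln 1.0324135 / 1 = 0.031899, so 3.19%.

3.19%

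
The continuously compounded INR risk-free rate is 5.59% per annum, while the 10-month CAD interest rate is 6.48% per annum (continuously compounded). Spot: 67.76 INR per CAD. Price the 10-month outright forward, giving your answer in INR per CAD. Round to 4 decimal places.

67.2593

T = 10/12 years.
INR accumulates by e^(0.0559×10/12) = 1.04768538.
Growth of 1 CAD over T: e^(0.0648×10/12) = 1.0554846.
CIP: F = S · (grow INR)/(grow CAD) = 67.76 × 1.04768538/1.0554846 = 67.259306 INR per CAD.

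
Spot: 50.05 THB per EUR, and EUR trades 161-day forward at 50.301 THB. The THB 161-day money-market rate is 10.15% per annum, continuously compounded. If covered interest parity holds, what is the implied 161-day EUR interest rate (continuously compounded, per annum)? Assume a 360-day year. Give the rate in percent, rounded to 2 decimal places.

T = 161/360 years.
F/S = 50.301/50.05 = 1.0050150 = (growth of THB) / (growth of EUR).
The THB side grows by e^(0.1015×161/360) = 1.0464391.
Hence g_EUR = 1.0412174.
Take logs: ln 1.0412174 / (161/360) = 0.090314, so 9.03%.

9.03%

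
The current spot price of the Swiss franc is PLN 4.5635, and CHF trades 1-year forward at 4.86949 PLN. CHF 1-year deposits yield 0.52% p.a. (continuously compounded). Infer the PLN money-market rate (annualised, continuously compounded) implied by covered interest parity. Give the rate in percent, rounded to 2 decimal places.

T = 1 year.
CIP gives F = S · g_PLN/g_CHF, so g_PLN/g_CHF = 4.86949/4.5635 = 1.0670516.
CHF growth factor: e^(0.0052×1) = 1.0052135.
Hence g_PLN = 1.0726147.
Take logs: ln 1.0726147 / 1 = 0.070099, so 7.01%.

7.01%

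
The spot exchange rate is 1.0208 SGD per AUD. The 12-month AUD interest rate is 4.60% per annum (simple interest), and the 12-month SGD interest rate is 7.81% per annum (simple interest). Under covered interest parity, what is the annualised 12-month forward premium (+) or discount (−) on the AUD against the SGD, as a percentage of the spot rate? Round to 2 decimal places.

+3.07%

T = 1 year.
F = S · g_SGD/g_AUD = 1.0208 × 1.078100/1.046000 = 1.0521267.
Annualised premium = (F − S)/S × (1/T) = (1.0521267 − 1.0208)/1.0208 ÷ 1 = 3.07%.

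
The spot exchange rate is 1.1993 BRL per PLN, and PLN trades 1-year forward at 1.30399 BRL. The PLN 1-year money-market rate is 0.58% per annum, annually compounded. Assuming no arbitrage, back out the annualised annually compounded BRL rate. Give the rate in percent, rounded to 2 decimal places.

T = 1 year.
CIP gives F = S · g_BRL/g_PLN, so g_BRL/g_PLN = 1.30399/1.1993 = 1.0872926.
PLN growth factor: (1 + 0.0058)^1 = 1.005800.
Hence g_BRL = 1.0935989.
r = 1.0935989^(1/1) − 1 = 0.093599 → 9.36%.

9.36%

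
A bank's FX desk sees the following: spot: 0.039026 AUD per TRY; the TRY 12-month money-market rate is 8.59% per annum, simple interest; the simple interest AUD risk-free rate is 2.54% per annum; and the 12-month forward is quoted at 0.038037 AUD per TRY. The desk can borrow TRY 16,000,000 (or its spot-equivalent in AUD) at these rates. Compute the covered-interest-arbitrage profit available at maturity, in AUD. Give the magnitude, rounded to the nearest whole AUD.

AUD 20,594

T = 1 year.
Keep in TRY, deliver into the forward: 16,000,000·1.085900·0.038037 = AUD 660,870.05.
Swap to AUD now, deposit: 16,000,000·0.039026·1.025400 = AUD 640,276.17.
The quoted forward overvalues TRY, so borrow AUD, buy TRY at spot, deposit the TRY at 8.59%, and sell the proceeds forward at 0.038037.
The gap between the two covered legs is AUD 20,594.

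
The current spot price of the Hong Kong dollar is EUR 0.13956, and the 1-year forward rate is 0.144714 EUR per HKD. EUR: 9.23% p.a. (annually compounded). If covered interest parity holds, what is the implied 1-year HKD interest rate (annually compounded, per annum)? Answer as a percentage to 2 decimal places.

5.34%

T = 1 year.
F/S = 0.144714/0.13956 = 1.0369304 = (growth of EUR) / (growth of HKD).
EUR growth factor: (1 + 0.0923)^1 = 1.092300.
So the HKD growth factor = 1.0533976.
r = 1.0533976^(1/1) − 1 = 0.053398 → 5.34%.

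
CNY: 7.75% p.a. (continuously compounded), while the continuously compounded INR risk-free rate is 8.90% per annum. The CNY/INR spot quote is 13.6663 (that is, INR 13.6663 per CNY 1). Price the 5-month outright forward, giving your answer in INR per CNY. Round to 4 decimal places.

T = 5/12 years.
INR accumulates by e^(0.0890×5/12) = 1.0377795.
Growth of 1 CNY over T: e^(0.0775×5/12) = 1.0328187.
CIP: F = S · (grow INR)/(grow CNY) = 13.6663 × 1.0377795/1.0328187 = 13.731942 INR per CNY.

13.7319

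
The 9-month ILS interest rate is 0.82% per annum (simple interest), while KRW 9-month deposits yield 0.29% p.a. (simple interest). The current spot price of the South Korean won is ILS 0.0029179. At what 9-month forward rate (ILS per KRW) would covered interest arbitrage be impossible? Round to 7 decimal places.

0.0029295

T = 9/12 years.
ILS growth factor: 1 + 0.0082×9/12 = 1.006150.
Growth of 1 KRW over T: 1 + 0.0029×9/12 = 1.002175.
CIP: F = S · (grow ILS)/(grow KRW) = 0.0029179 × 1.006150/1.002175 = 0.002929473 ILS per KRW.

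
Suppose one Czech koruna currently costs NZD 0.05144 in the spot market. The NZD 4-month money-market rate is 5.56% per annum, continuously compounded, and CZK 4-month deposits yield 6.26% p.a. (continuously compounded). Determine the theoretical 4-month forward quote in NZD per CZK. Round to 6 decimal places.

0.051320

T = 4/12 years.
NZD accumulates by e^(0.0556×4/12) = 1.0187061.
CZK accumulates by e^(0.0626×4/12) = 1.0210859.
CIP: F = S · (grow NZD)/(grow CZK) = 0.05144 × 1.0187061/1.0210859 = 0.05132011 NZD per CZK.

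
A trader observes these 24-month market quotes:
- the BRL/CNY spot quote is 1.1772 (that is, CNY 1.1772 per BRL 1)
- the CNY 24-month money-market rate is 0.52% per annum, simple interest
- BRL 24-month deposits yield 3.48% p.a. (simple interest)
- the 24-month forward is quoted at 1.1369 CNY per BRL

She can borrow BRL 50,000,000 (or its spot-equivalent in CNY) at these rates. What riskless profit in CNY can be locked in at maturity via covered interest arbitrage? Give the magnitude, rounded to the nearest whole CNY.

T = 2 years.
Invest the BRL and cover forward: 50,000,000 × 1.069600 × 1.1369 = CNY 60,801,412.00.
Convert at spot and invest in CNY: 50,000,000 × 1.1772 × 1.010400 = CNY 59,472,144.00.
The quoted forward overvalues BRL, so borrow CNY, buy BRL at spot, deposit the BRL at 3.48%, and sell the proceeds forward at 1.1369.
Profit = 60,801,412.00 − 59,472,144.00 = CNY 1,329,268.

CNY 1,329,268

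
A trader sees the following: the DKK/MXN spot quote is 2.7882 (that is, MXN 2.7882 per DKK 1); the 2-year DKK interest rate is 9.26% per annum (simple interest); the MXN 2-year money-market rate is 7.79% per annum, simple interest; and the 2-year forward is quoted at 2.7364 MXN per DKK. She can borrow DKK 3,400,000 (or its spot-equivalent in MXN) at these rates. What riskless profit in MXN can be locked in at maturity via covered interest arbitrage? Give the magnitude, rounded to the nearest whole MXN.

T = 2 years.
Route A — deposit DKK, sell forward: 3,400,000 × 1.185200 × 2.7364 = MXN 11,026,816.35.
Route B — convert at spot, deposit MXN: 3,400,000 × 2.7882 × 1.155800 = MXN 10,956,845.30.
The quoted forward overvalues DKK, so borrow MXN, buy DKK at spot, deposit the DKK at 9.26%, and sell the proceeds forward at 2.7364.
Arbitrage profit = |11,026,816.35 − 10,956,845.30| = MXN 69,971.

MXN 69,971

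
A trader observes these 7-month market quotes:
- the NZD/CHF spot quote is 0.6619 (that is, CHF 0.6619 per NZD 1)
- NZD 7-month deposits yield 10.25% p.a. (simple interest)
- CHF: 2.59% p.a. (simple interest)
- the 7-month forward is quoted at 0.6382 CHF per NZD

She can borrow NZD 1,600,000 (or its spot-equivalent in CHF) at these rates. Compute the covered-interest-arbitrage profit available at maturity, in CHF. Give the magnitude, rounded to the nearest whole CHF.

T = 7/12 years.
Keep in NZD, deliver into the forward: 1,600,000·1.059791667·0.6382 = CHF 1,082,174.47.
Swap to CHF now, deposit: 1,600,000·0.6619·1.015108333 = CHF 1,075,040.33.
The quoted forward overvalues NZD, so borrow CHF, buy NZD at spot, deposit the NZD at 10.25%, and sell the proceeds forward at 0.6382.
The gap between the two covered legs is CHF 7,134.

CHF 7,134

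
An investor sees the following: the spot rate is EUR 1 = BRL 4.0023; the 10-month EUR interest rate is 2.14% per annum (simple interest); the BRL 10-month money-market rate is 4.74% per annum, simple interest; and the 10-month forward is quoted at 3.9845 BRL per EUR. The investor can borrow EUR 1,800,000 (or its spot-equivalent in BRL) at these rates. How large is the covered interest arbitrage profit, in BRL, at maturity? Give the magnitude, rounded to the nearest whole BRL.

T = 10/12 years.
Keep in EUR, deliver into the forward: 1,800,000·1.017833333·3.9845 = BRL 7,300,002.45.
Swap to BRL now, deposit: 1,800,000·4.0023·1.039500 = BRL 7,488,703.53.
The quoted forward undervalues EUR, so borrow EUR, convert to BRL at spot, deposit the BRL at 4.74%, and buy EUR forward at 3.9845 to cover the loan.
The gap between the two covered legs is BRL 188,701.

BRL 188,701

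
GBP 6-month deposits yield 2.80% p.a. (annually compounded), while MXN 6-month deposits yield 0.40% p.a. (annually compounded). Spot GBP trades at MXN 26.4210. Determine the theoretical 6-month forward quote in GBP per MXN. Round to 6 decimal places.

T = 6/12 years.
MXN growth factor: (1 + 0.0040)^(6/12) = 1.001998.
GBP accumulates by (1 + 0.0280)^(6/12) = 1.0139033.
Forward (MXN per GBP) = 26.421 × 1.001998 / 1.0139033 = 26.11076.
Quoted the other way: 1/26.11076 = 0.038298 GBP per MXN.

0.038298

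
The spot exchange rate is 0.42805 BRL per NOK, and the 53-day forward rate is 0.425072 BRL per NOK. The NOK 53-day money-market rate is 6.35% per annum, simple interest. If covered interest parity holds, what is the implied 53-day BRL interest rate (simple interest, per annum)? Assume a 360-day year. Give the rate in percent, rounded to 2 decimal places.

T = 53/360 years.
By CIP, F/S equals the BRL-to-NOK growth ratio: 0.425072/0.42805 = 0.9930429.
The NOK side grows by 1 + 0.0635×53/360 = 1.0093486.
So the BRL growth factor = 1.0023265.
(1.0023265 − 1)/T = 0.015803, i.e. 1.58%.

1.58%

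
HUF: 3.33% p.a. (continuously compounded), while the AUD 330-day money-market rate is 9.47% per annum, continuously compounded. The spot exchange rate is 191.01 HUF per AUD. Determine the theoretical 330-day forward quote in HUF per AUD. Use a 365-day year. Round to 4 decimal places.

180.6955

T = 330/365 years.
HUF growth factor: e^(0.0333×330/365) = 1.030564643.
AUD growth factor: e^(0.0947×330/365) = 1.089391385.
So F = 191.01 × 1.030564643 / 1.089391385 = 180.695529 (HUF/AUD).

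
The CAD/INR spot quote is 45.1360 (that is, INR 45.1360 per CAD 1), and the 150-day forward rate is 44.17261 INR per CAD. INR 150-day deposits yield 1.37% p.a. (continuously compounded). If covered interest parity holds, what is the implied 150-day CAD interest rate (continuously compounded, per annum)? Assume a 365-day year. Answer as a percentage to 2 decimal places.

T = 150/365 years.
By CIP, F/S equals the INR-to-CAD growth ratio: 44.17261/45.136 = 0.9786558.
INR growth factor: e^(0.0137×150/365) = 1.005646.
So the CAD growth factor = 1.0275788.
r = ln(1.0275788)/(150/365) = 0.066200 → 6.62%.

6.62%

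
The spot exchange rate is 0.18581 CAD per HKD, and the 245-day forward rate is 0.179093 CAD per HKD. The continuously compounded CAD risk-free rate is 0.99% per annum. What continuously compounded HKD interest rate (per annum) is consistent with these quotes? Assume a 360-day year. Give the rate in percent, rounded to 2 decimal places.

T = 245/360 years.
CIP gives F = S · g_CAD/g_HKD, so g_CAD/g_HKD = 0.179093/0.18581 = 0.9638502.
CAD growth factor: e^(0.0099×245/360) = 1.0067602.
So the HKD growth factor = 1.0445194.
Take logs: ln 1.0445194 / (245/360) = 0.064002, so 6.40%.

6.40%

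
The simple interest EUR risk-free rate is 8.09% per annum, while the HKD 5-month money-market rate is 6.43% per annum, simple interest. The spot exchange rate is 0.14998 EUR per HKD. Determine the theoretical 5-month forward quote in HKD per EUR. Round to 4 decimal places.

6.6229

T = 5/12 years.
Growth of 1 EUR over T: 1 + 0.0809×5/12 = 1.0337083.
HKD accumulates by 1 + 0.0643×5/12 = 1.0267917.
CIP: F = S · (grow EUR)/(grow HKD) = 0.14998 × 1.0337083/1.0267917 = 0.1509903 EUR per HKD.
Quoted the other way: 1/0.1509903 = 6.6229 HKD per EUR.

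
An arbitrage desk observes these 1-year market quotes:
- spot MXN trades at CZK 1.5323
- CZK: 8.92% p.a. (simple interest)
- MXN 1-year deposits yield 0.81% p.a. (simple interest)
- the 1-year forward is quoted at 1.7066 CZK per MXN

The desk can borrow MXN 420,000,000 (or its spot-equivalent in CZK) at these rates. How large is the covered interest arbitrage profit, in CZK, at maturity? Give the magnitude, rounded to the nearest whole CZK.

T = 1 year.
Keep in MXN, deliver into the forward: 420,000,000·1.008100·1.7066 = CZK 722,577,853.20.
Swap to CZK now, deposit: 420,000,000·1.5323·1.089200 = CZK 700,972,087.20.
The quoted forward overvalues MXN, so borrow CZK, buy MXN at spot, deposit the MXN at 0.81%, and sell the proceeds forward at 1.7066.
The gap between the two covered legs is CZK 21,605,766.

CZK 21,605,766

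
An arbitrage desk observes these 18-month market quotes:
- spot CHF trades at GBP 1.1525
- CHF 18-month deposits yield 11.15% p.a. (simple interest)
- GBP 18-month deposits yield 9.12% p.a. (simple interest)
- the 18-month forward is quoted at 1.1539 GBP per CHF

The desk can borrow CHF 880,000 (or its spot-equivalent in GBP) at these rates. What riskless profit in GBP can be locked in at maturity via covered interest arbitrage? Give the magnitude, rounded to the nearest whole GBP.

GBP 32,320

T = 18/12 years.
Route A — deposit CHF, sell forward: 880,000 × 1.167250 × 1.1539 = GBP 1,185,263.00.
Route B — convert at spot, deposit GBP: 880,000 × 1.1525 × 1.136800 = GBP 1,152,942.56.
The quoted forward overvalues CHF, so borrow GBP, buy CHF at spot, deposit the CHF at 11.15%, and sell the proceeds forward at 1.1539.
Profit = 1,185,263.00 − 1,152,942.56 = GBP 32,320.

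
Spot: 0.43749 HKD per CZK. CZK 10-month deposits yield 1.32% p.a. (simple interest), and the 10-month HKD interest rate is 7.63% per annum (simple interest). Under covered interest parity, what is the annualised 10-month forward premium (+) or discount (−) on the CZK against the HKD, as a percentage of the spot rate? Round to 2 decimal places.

T = 10/12 years.
No-arbitrage forward: 0.43749 × 1.0635833 / 1.011000 = 0.46024437 HKD/CZK.
Annualised premium = (F − S)/S × (1/T) = (0.46024437 − 0.43749)/0.43749 ÷ (10/12) = 6.24%.

+6.24%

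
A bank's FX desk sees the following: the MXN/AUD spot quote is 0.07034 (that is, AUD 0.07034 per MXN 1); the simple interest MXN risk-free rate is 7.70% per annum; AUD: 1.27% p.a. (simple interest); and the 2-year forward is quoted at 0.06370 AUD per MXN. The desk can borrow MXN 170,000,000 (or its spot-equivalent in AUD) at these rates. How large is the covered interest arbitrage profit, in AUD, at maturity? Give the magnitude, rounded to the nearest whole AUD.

T = 2 years.
Invest the MXN and cover forward: 170,000,000 × 1.154000 × 0.06370 = AUD 12,496,666.00.
Convert at spot and invest in AUD: 170,000,000 × 0.07034 × 1.025400 = AUD 12,261,528.12.
The quoted forward overvalues MXN, so borrow AUD, buy MXN at spot, deposit the MXN at 7.70%, and sell the proceeds forward at 0.06370.
Arbitrage profit = |12,496,666.00 − 12,261,528.12| = AUD 235,138.

AUD 235,138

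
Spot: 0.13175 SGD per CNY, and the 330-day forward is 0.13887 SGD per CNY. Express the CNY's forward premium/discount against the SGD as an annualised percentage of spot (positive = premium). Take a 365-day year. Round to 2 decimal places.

T = 330/365 years.
Period premium: (0.13887 − 0.13175)/0.13175 = 0.0540417.
×(1/T) gives 5.98% p.a.

+5.98%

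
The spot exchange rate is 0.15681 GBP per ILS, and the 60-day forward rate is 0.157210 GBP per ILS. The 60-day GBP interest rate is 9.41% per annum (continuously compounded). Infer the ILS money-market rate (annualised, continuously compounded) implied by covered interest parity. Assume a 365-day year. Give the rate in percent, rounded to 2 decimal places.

7.86%

T = 60/365 years.
F/S = 0.15721/0.15681 = 1.0025509 = (growth of GBP) / (growth of ILS).
The GBP side grows by e^(0.0941×60/365) = 1.0155887.
So the ILS growth factor = 1.0130046.
r = ln(1.0130046)/(60/365) = 0.078601 → 7.86%.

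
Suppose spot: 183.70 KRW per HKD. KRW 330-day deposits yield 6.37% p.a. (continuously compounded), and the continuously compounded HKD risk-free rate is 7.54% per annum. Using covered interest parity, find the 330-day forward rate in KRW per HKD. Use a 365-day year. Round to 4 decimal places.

181.7670

T = 330/365 years.
Growth of 1 KRW over T: e^(0.0637×330/365) = 1.059282488.
HKD accumulates by e^(0.0754×330/365) = 1.070547139.
So F = 183.7 × 1.059282488 / 1.070547139 = 181.767048 (KRW/HKD).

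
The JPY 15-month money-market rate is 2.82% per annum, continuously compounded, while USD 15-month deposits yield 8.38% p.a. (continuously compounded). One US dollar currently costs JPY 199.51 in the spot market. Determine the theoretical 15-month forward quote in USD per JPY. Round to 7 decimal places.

T = 15/12 years.
JPY growth factor: e^(0.0282×15/12) = 1.0358786.
Growth of 1 USD over T: e^(0.0838×15/12) = 1.110433.
CIP: F = S · (grow JPY)/(grow USD) = 199.51 × 1.0358786/1.110433 = 186.1149 JPY per USD.
Invert for USD per JPY: 1 / 186.1149 = 0.0053730.

0.0053730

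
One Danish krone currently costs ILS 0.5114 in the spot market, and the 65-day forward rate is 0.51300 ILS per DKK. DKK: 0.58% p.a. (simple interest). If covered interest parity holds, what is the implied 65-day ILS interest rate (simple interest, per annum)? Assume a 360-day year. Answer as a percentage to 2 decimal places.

T = 65/360 years.
F/S = 0.513/0.5114 = 1.0031287 = (growth of ILS) / (growth of DKK).
The DKK side grows by 1 + 0.0058×65/360 = 1.0010472.
So the ILS growth factor = 1.0041792.
(1.0041792 − 1)/T = 0.023146, i.e. 2.31%.

2.31%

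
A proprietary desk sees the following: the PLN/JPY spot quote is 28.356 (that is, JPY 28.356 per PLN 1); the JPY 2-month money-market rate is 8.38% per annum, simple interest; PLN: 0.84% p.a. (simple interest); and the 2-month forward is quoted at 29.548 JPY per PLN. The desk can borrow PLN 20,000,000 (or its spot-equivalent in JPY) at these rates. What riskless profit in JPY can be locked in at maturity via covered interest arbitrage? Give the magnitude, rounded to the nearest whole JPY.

T = 2/12 years.
Route A — deposit PLN, sell forward: 20,000,000 × 1.001400 × 29.548 = JPY 591,787,344.00.
Route B — convert at spot, deposit JPY: 20,000,000 × 28.356 × 1.01396666667 = JPY 575,040,776.00.
The quoted forward overvalues PLN, so borrow JPY, buy PLN at spot, deposit the PLN at 0.84%, and sell the proceeds forward at 29.548.
The gap between the two covered legs is JPY 16,746,568.

JPY 16,746,568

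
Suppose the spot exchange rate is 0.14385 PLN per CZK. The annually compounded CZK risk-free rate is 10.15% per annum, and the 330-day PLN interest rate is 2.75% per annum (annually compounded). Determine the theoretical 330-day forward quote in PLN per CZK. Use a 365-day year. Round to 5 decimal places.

0.13508

T = 330/365 years.
PLN growth factor: (1 + 0.0275)^(330/365) = 1.0248306.
CZK growth factor: (1 + 0.1015)^(330/365) = 1.0913363.
So F = 0.14385 × 1.0248306 / 1.0913363 = 0.1350838 (PLN/CZK).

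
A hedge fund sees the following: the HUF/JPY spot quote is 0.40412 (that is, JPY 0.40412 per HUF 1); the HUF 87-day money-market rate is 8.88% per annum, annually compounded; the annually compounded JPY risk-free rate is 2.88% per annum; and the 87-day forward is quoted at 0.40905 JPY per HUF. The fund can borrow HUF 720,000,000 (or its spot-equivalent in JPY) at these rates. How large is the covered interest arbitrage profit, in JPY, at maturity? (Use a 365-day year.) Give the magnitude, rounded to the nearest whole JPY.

T = 87/365 years.
Route A — deposit HUF, sell forward: 720,000,000 × 1.02048543436 × 0.40905 = JPY 300,549,288.19.
Route B — convert at spot, deposit JPY: 720,000,000 × 0.40412 × 1.00679061672 = JPY 292,942,241.30.
The quoted forward overvalues HUF, so borrow JPY, buy HUF at spot, deposit the HUF at 8.88%, and sell the proceeds forward at 0.40905.
Profit = 300,549,288.19 − 292,942,241.30 = JPY 7,607,047.

JPY 7,607,047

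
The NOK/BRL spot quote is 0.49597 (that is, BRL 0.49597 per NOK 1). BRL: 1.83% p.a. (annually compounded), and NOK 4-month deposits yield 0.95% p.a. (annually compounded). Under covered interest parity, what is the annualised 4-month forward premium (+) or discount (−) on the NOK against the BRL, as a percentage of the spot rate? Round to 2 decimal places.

+0.87%

T = 4/12 years.
CIP forward (BRL per NOK) = 0.49597 × 1.0060632/1.0031567 = 0.49740700.
Annualised premium = (F − S)/S × (1/T) = (0.49740700 − 0.49597)/0.49597 ÷ (4/12) = 0.87%.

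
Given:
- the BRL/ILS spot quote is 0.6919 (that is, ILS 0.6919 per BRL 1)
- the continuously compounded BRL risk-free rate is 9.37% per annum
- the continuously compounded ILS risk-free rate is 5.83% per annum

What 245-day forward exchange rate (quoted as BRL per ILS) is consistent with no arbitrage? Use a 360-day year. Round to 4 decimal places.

T = 245/360 years.
ILS growth factor: e^(0.0583×245/360) = 1.040474.
Growth of 1 BRL over T: e^(0.0937×245/360) = 1.0658452.
CIP: F = S · (grow ILS)/(grow BRL) = 0.6919 × 1.040474/1.0658452 = 0.6754301 ILS per BRL.
Quoted the other way: 1/0.6754301 = 1.4805 BRL per ILS.

1.4805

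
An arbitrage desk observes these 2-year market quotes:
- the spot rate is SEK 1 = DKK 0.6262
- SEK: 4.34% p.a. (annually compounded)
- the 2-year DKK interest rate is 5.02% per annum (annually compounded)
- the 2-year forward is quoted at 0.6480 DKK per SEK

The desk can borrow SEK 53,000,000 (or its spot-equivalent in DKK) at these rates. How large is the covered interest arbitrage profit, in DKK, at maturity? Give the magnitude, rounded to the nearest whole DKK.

DKK 785,376

T = 2 years.
Invest the SEK and cover forward: 53,000,000 × 1.08868356 × 0.6480 = DKK 37,389,748.18.
Convert at spot and invest in DKK: 53,000,000 × 0.6262 × 1.10292004 = DKK 36,604,372.04.
The quoted forward overvalues SEK, so borrow DKK, buy SEK at spot, deposit the SEK at 4.34%, and sell the proceeds forward at 0.6480.
Profit = 37,389,748.18 − 36,604,372.04 = DKK 785,376.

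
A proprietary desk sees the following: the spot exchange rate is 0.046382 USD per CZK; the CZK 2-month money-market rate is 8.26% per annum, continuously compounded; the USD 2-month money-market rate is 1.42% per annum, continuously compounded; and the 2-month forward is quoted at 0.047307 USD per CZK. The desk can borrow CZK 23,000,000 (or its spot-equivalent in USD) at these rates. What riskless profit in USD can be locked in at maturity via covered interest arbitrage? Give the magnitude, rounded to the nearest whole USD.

T = 2/12 years.
Invest the CZK and cover forward: 23,000,000 × 1.013861864 × 0.047307 = USD 1,103,143.55.
Convert at spot and invest in USD: 23,000,000 × 0.046382 × 1.002369469 = USD 1,069,313.72.
The quoted forward overvalues CZK, so borrow USD, buy CZK at spot, deposit the CZK at 8.26%, and sell the proceeds forward at 0.047307.
Arbitrage profit = |1,103,143.55 − 1,069,313.72| = USD 33,830.

USD 33,830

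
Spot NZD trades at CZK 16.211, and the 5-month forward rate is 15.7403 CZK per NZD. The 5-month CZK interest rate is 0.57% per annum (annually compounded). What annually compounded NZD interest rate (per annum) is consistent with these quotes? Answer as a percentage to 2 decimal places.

T = 5/12 years.
F/S = 15.7403/16.211 = 0.9709642 = (growth of CZK) / (growth of NZD).
The CZK side grows by (1 + 0.0057)^(5/12) = 1.0023711.
So the NZD growth factor = 1.0323461.
Annualise: 1.0323461^(12/5) − 1 = 0.079396 = 7.94%.

7.94%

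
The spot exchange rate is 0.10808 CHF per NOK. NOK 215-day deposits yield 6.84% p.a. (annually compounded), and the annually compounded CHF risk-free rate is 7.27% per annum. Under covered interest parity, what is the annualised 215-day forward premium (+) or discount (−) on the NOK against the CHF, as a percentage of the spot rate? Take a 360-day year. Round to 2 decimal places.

+0.40%

T = 215/360 years.
CIP forward (CHF per NOK) = 0.10808 × 1.0428031/1.0403046 = 0.10833958.
(F − S)/S ÷ T = (0.10833958 − 0.10808)/0.10808/(215/360) = 0.004022 → 0.40%.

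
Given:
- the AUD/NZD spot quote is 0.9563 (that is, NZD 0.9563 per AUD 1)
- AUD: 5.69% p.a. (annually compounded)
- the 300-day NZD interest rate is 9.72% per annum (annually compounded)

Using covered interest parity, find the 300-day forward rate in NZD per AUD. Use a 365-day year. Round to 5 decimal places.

0.98617

T = 300/365 years.
NZD growth factor: (1 + 0.0972)^(300/365) = 1.0792241.
Growth of 1 AUD over T: (1 + 0.0569)^(300/365) = 1.0465353.
CIP: F = S · (grow NZD)/(grow AUD) = 0.9563 × 1.0792241/1.0465353 = 0.9861703 NZD per AUD.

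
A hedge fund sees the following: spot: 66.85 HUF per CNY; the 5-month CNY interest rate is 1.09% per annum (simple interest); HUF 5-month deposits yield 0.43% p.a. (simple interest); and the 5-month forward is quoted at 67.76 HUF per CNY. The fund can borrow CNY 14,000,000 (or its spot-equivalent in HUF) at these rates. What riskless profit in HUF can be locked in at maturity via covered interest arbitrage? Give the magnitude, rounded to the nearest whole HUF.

HUF 15,371,586

T = 5/12 years.
Invest the CNY and cover forward: 14,000,000 × 1.00454166667 × 67.76 = HUF 952,948,406.67.
Convert at spot and invest in HUF: 14,000,000 × 66.85 × 1.00179166667 = HUF 937,576,820.84.
The quoted forward overvalues CNY, so borrow HUF, buy CNY at spot, deposit the CNY at 1.09%, and sell the proceeds forward at 67.76.
Arbitrage profit = |952,948,406.67 − 937,576,820.84| = HUF 15,371,586.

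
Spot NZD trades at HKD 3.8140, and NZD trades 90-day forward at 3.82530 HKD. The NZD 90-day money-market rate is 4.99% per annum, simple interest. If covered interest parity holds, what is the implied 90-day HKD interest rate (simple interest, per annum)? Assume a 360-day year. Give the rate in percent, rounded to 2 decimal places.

T = 90/360 years.
CIP gives F = S · g_HKD/g_NZD, so g_HKD/g_NZD = 3.8253/3.814 = 1.0029628.
NZD growth factor: 1 + 0.0499×90/360 = 1.012475.
So the HKD growth factor = 1.0154748.
(1.0154748 − 1)/T = 0.061899, i.e. 6.19%.

6.19%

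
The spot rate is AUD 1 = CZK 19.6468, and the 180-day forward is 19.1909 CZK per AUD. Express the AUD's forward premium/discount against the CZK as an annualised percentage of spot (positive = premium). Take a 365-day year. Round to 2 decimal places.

T = 180/365 years.
Period premium: (19.1909 − 19.6468)/19.6468 = -0.0232048.
Per annum: -0.0232048 / (180/365) = -0.047054 = -4.71%.

-4.71%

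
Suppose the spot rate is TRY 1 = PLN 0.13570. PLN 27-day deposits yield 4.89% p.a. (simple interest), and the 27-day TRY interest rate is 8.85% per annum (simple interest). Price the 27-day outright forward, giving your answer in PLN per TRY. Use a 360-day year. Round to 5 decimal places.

0.13530

T = 27/360 years.
PLN accumulates by 1 + 0.0489×27/360 = 1.0036675.
TRY accumulates by 1 + 0.0885×27/360 = 1.0066375.
So F = 0.1357 × 1.0036675 / 1.0066375 = 0.1352996 (PLN/TRY).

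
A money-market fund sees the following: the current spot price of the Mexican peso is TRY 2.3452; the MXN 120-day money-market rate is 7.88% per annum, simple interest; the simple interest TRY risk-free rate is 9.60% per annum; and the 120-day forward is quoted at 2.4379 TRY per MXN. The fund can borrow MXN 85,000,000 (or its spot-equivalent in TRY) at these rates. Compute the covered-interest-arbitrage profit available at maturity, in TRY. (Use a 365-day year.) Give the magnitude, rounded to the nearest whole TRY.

TRY 6,956,395

T = 120/365 years.
Route A — deposit MXN, sell forward: 85,000,000 × 1.02590684932 × 2.4379 = TRY 212,589,956.18.
Route B — convert at spot, deposit TRY: 85,000,000 × 2.3452 × 1.03156164384 = TRY 205,633,561.21.
The quoted forward overvalues MXN, so borrow TRY, buy MXN at spot, deposit the MXN at 7.88%, and sell the proceeds forward at 2.4379.
The gap between the two covered legs is TRY 6,956,395.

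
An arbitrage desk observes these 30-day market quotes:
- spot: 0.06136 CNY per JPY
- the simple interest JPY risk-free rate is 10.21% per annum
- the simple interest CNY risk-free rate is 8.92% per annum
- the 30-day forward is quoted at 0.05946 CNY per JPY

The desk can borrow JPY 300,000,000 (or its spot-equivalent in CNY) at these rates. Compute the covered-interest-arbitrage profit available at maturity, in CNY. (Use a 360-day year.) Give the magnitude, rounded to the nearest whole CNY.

CNY 555,061

T = 30/360 years.
Invest the JPY and cover forward: 300,000,000 × 1.0085083333 × 0.05946 = CNY 17,989,771.65.
Convert at spot and invest in CNY: 300,000,000 × 0.06136 × 1.0074333333 = CNY 18,544,832.80.
The quoted forward undervalues JPY, so borrow JPY, convert to CNY at spot, deposit the CNY at 8.92%, and buy JPY forward at 0.05946 to cover the loan.
Profit = 18,544,832.80 − 17,989,771.65 = CNY 555,061.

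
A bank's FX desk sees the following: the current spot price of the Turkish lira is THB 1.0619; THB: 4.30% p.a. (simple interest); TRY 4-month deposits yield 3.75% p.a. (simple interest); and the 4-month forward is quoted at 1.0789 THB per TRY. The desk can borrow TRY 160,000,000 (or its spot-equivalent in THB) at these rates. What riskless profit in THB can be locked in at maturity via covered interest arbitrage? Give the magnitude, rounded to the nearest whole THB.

T = 4/12 years.
Route A — deposit TRY, sell forward: 160,000,000 × 1.012500 × 1.0789 = THB 174,781,800.00.
Route B — convert at spot, deposit THB: 160,000,000 × 1.0619 × 1.01433333333 = THB 172,339,290.67.
The quoted forward overvalues TRY, so borrow THB, buy TRY at spot, deposit the TRY at 3.75%, and sell the proceeds forward at 1.0789.
Arbitrage profit = |174,781,800.00 − 172,339,290.67| = THB 2,442,509.

THB 2,442,509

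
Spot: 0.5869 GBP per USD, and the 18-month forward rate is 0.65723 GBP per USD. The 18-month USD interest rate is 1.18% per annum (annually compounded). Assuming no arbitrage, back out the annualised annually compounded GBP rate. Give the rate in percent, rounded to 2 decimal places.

T = 18/12 years.
By CIP, F/S equals the GBP-to-USD growth ratio: 0.65723/0.5869 = 1.1198330.
USD growth factor: (1 + 0.0118)^(18/12) = 1.0177521.
Hence g_GBP = 1.1397124.
r = 1.1397124^(12/18) − 1 = 0.091097 → 9.11%.

9.11%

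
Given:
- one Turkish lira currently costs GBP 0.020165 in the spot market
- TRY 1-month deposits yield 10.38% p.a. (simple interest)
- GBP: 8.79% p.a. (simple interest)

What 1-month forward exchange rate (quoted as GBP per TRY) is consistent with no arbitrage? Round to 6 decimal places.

T = 1/12 years.
GBP growth factor: 1 + 0.0879×1/12 = 1.007325.
Growth of 1 TRY over T: 1 + 0.1038×1/12 = 1.008650.
Forward (GBP per TRY) = 0.020165 × 1.007325 / 1.008650 = 0.02013851.

0.020139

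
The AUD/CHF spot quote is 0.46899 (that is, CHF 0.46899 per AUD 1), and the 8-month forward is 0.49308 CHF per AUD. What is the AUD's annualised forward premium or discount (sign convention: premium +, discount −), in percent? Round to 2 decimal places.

T = 8/12 years.
Period premium: (0.49308 − 0.46899)/0.46899 = 0.0513657.
×(1/T) gives 7.70% p.a.

+7.70%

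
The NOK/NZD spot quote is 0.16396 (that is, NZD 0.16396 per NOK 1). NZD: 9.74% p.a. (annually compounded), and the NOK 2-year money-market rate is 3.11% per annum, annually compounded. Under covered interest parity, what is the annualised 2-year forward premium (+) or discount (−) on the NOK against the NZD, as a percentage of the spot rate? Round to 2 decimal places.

T = 2 years.
No-arbitrage forward: 0.16396 × 1.2042868 / 1.0631672 = 0.18572325 NZD/NOK.
(F − S)/S ÷ T = (0.18572325 − 0.16396)/0.16396/2 = 0.066368 → 6.64%.

+6.64%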